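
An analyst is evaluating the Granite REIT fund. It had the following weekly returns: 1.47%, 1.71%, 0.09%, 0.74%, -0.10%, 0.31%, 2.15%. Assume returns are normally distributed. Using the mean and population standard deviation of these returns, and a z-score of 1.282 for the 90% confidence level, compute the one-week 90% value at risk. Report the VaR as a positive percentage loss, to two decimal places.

Mean return μ = 6.370 / 7 = 0.9100%
Σ(r − μ)² = (1.47 − 0.9100)² + (1.71 − 0.9100)² + (0.09 − 0.9100)² + … = 4.5726
population σ = √(4.5726 / 7) = √0.6532 = 0.8082%
VaR = −(μ − z·σ) = −(0.9100 − 1.282 × 0.8082) = −(-0.1261) = 0.1261%

0.13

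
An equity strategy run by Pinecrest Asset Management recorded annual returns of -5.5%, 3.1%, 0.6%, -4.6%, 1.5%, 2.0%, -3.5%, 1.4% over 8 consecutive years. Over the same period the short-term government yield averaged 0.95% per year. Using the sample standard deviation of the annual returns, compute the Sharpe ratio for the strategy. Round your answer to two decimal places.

-0.47

Mean return μ = -5.00 / 8 = -0.6250%
Σ(r − μ)² = (-5.5 − (-0.6250))² + (3.1 − (-0.6250))² + … = 78.7150
sample σ = √(78.7150 / 7) = √11.2450 = 3.3534%
Sharpe = (μ − rf) / σ = (-0.6250 − 0.95) / 3.3534 = -1.5750 / 3.3534 = -0.4697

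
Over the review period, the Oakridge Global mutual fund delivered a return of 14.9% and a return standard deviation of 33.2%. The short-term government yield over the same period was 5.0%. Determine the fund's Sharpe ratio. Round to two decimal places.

Sharpe = (Rp − Rf) / σp = (14.9% − 5.0%) / 33.2% = 9.90% / 33.2% = 0.2982

0.30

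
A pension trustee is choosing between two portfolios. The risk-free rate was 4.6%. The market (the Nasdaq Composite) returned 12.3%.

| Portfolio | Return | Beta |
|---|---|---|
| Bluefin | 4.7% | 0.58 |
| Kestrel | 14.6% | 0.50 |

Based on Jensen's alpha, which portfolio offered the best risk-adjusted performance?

Bluefin: α = 4.7% − [4.6% + 0.58 × (12.3% − 4.6%)] = -4.366
Kestrel: α = 14.6% − [4.6% + 0.50 × (12.3% − 4.6%)] = 6.150
Highest: Kestrel (6.150).

Kestrel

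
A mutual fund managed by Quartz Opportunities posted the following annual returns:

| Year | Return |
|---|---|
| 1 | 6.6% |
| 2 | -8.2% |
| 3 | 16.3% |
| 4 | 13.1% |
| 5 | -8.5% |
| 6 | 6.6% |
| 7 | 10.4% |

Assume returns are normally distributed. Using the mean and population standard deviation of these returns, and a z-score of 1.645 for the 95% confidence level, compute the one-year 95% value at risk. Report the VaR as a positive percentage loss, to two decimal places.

r̄ = (6.6 − 8.2 + 16.3 + 13.1 − 8.5 + 6.6 + 10.4) / 7 = 5.1857%
Σ(r − r̄)² = (6.6 − 5.1857)² + (-8.2 − 5.1857)² + … = 583.8286
population σ = √(583.8286 / 7) = √83.4041 = 9.1326%
VaR = −(r̄ − z·σ) = −(5.1857 − 1.645 × 9.1326) = −(-9.8374) = 9.8374%

9.84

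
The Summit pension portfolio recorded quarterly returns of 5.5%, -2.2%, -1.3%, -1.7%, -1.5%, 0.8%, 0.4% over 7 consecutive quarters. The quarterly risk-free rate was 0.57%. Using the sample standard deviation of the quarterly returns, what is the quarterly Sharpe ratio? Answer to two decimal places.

-0.21

Mean return r̄ = -0.00 / 7 = 0.0000%
Σ(r − r̄)² = (5.5 − 0.0000)² + (-2.2 − 0.0000)² + (-1.3 − 0.0000)² + … = 42.7200
sample σ = √(42.7200 / 6) = √7.1200 = 2.6683%
Sharpe = (r̄ − rf) / σ = (0.0000 − 0.57) / 2.6683 = -0.5700 / 2.6683 = -0.2136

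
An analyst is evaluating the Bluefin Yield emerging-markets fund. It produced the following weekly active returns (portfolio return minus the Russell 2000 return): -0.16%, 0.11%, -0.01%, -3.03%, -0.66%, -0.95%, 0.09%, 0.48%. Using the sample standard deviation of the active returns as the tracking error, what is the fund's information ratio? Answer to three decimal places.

-0.464

Mean return r̄ = -4.130 / 8 = -0.5163%
Sample std dev = √[8.6632 / 7] = 1.1125%
IR = r̄ / tracking error = -0.5163 / 1.1125 = -0.4641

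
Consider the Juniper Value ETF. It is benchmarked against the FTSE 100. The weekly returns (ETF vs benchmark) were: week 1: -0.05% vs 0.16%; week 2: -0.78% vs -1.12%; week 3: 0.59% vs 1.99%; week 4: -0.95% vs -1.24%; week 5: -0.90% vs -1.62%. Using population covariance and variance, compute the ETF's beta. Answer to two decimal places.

0.45

r̄p = -0.4180%,  r̄m = -0.3660%
Cov = Σ(rp − r̄p)(rm − r̄m) / 5 = 0.7822
Var(rm) = Σ(rm − r̄m)² / 5 = 1.7465
β = Cov / Var = 0.7822 / 1.7465 = 0.4479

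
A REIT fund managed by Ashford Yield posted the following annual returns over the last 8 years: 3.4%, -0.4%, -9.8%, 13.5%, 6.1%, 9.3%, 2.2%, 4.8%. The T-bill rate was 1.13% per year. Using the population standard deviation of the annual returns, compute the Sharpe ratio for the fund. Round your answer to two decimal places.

Mean return r̄ = 29.10 / 8 = 3.6375%
Population σ = √[Σ(r − r̄)² / 8] = √[335.7388 / 8] = √41.9674 = 6.4782%
Sharpe = (r̄ − rf) / σ = (3.6375 − 1.13) / 6.4782 = 2.5075 / 6.4782 = 0.3871

0.39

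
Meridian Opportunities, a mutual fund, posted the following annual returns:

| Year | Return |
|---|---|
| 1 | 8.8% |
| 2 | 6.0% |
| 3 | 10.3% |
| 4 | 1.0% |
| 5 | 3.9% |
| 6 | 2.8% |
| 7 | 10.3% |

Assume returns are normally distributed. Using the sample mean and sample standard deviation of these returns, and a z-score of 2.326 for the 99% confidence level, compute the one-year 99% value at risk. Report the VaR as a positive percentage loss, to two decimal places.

r̄ = (8.8 + 6 + 10.3 + 1 + 3.9 + 2.8 + 10.3) / 7 = 43.10 / 7 = 6.1571%
Σ(r − r̄)² = 84.2971; sample σ = √(84.2971/6) = 3.7483%
VaR = −(r̄ − z·σ) = −(6.1571 − 2.326 × 3.7483) = −(-2.5614) = 2.5614%

2.56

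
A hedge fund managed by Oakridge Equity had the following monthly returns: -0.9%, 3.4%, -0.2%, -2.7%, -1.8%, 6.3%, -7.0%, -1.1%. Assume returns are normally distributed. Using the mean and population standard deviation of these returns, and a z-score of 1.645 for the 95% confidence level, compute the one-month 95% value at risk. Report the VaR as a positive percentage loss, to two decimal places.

r̄ = (-0.9 + 3.4 − 0.2 − 2.7 − 1.8 + 6.3 − 7 − 1.1) / 8 = -4.00 / 8 = -0.5000%
Population σ = √[Σ(r − r̄)² / 8] = √[110.8400 / 8] = √13.8550 = 3.7222%
VaR = −(r̄ − z·σ) = −(-0.5000 − 1.645 × 3.7222) = −(-6.6230) = 6.6230%

6.62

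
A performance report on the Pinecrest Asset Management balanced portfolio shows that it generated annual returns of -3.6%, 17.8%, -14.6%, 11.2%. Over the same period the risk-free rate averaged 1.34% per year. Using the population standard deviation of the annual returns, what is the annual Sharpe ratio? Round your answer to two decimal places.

0.11

r̄ = (-3.6 + 17.8 − 14.6 + 11.2) / 4 = 2.7000%
Σ(r − r̄)² = 639.2400; population σ = √(639.2400/4) = 12.6416%
Sharpe = (r̄ − rf) / σ = (2.7000 − 1.34) / 12.6416 = 1.3600 / 12.6416 = 0.1076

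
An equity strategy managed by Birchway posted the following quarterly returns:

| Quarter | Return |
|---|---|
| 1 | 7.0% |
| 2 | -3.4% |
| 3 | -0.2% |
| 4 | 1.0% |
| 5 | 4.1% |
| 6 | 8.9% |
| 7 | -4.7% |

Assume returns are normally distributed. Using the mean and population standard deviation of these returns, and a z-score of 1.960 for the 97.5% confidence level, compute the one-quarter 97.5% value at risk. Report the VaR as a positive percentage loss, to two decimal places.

7.46

μ = (7 − 3.4 − 0.2 + 1 + 4.1 + 8.9 − 4.7) / 7 = 12.70 / 7 = 1.8143%
Population std dev = √[156.6686 / 7] = 4.7309%
VaR = −(μ − z·σ) = −(1.8143 − 1.960 × 4.7309) = −(-7.4583) = 7.4583%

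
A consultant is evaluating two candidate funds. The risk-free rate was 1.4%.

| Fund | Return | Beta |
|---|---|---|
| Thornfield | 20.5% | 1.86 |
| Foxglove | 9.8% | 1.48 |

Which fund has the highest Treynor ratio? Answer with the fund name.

Thornfield

Thornfield: Treynor = (20.5% − 1.4%) / 1.86 = 10.269
Foxglove: Treynor = (9.8% − 1.4%) / 1.48 = 5.676
Highest: Thornfield (10.269).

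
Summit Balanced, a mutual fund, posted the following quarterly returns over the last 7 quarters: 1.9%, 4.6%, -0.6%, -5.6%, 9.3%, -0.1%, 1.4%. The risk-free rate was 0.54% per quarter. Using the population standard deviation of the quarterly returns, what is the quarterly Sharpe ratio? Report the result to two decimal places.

0.24

r̄ = (1.9 + 4.6 − 0.6 − 5.6 + 9.3 − 0.1 + 1.4) / 7 = 10.90 / 7 = 1.5571%
Population σ = √[Σ(r − r̄)² / 7] = √[127.9771 / 7] = √18.2824 = 4.2758%
Sharpe = (r̄ − rf) / σ = (1.5571 − 0.54) / 4.2758 = 1.0171 / 4.2758 = 0.2379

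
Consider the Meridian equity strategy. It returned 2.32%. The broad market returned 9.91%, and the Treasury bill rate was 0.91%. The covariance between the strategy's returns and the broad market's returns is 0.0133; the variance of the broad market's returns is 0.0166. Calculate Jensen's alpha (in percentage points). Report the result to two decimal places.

β = Cov / Var = 0.0133 / 0.0166 = 0.8012
E[R] = Rf + β(Rm − Rf) = 0.91% + 0.8012 × (9.91% − 0.91%) = 8.1208%
α = Rp − E[R] = 2.32% − 8.1208% = -5.8008

-5.80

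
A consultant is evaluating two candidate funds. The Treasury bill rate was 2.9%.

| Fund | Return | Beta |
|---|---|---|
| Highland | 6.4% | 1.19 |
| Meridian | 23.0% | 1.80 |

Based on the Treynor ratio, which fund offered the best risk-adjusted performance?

Highland: Treynor = (6.4% − 2.9%) / 1.19 = 2.941
Meridian: Treynor = (23.0% − 2.9%) / 1.80 = 11.167
Highest: Meridian (11.167).

Meridian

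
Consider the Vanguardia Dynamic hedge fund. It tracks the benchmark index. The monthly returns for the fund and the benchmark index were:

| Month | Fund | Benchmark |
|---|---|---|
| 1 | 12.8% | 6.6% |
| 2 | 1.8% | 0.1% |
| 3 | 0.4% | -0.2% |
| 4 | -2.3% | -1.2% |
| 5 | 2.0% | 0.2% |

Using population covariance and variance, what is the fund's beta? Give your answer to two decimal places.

1.83

r̄p = 2.9400%,  r̄m = 1.1000%
Cov = Σ(rp − r̄p)(rm − r̄m) / 5 = 14.3140
Var(rm) = Σ(rm − r̄m)² / 5 = 7.8080
β = Cov / Var = 14.3140 / 7.8080 = 1.8332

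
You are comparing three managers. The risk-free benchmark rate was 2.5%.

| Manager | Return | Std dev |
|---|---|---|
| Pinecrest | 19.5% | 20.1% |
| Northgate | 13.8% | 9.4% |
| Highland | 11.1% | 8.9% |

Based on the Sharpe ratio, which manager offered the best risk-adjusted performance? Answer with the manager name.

Pinecrest: Sharpe ratio = (19.5% − 2.5%) / 20.1% = 0.846
Northgate: Sharpe ratio = (13.8% − 2.5%) / 9.4% = 1.202
Highland: Sharpe ratio = (11.1% − 2.5%) / 8.9% = 0.966
Highest: Northgate (1.202).

Northgate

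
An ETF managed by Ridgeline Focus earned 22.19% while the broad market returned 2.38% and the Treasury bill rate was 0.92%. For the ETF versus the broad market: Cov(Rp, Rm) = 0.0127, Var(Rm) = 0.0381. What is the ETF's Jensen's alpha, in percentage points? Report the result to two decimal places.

20.78

β = Cov / Var = 0.0127 / 0.0381 = 0.3333
E[R] = Rf + β(Rm − Rf) = 0.92% + 0.3333 × (2.38% − 0.92%) = 1.4066%
α = Rp − E[R] = 22.19% − 1.4066% = 20.7834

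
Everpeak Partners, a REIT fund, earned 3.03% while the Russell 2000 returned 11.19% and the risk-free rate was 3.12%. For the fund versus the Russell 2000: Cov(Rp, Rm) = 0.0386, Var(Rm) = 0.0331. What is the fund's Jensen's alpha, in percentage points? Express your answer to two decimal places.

-9.50

β = Cov / Var = 0.0386 / 0.0331 = 1.1662
E[R] = Rf + β(Rm − Rf) = 3.12% + 1.1662 × (11.19% − 3.12%) = 12.5312%
α = Rp − E[R] = 3.03% − 12.5312% = -9.5012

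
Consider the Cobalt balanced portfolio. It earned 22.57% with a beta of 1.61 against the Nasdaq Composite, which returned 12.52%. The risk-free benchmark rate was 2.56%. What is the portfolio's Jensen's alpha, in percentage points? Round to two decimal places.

3.97

CAPM expected return = Rf + β(Rm − Rf) = 2.56% + 1.61 × (12.52% − 2.56%) = 2.56 + 1.61 × 9.96 = 18.5956%
Jensen's α = Rp − E[R] = 22.57% − 18.5956% = 3.9744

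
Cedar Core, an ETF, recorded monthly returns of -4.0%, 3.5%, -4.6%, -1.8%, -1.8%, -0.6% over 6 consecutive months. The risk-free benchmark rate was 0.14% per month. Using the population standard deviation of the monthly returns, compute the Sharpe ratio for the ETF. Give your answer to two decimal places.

μ = (-4 + 3.5 − 4.6 − 1.8 − 1.8 − 0.6) / 6 = -9.30 / 6 = -1.5500%
Σ(r − μ)² = 41.8350; population σ = √(41.8350/6) = 2.6405%
Sharpe = (μ − rf) / σ = (-1.5500 − 0.14) / 2.6405 = -1.6900 / 2.6405 = -0.6400

-0.64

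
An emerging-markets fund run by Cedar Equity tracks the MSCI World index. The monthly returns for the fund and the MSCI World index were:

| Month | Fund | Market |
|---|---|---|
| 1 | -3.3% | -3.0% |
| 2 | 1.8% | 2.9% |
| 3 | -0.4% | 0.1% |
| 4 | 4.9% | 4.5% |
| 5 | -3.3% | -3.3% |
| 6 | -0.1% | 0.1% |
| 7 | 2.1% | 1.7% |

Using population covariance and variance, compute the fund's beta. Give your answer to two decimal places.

r̄p = 0.2429%,  r̄m = 0.4286%
Cov = Σ(rp − r̄p)(rm − r̄m) / 7 = 7.2645
Var(rm) = Σ(rm − r̄m)² / 7 = 7.1678
β = Cov / Var = 7.2645 / 7.1678 = 1.0135

1.01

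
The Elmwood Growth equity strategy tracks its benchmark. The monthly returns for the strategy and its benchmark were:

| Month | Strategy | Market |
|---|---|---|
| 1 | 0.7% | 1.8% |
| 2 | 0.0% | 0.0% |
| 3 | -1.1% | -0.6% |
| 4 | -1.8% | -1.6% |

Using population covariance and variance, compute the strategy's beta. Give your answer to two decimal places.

0.75

r̄p = -0.5500%,  r̄m = -0.1000%
Cov = Σ(rp − r̄p)(rm − r̄m) / 4 = 1.1450
Var(rm) = Σ(rm − r̄m)² / 4 = 1.5300
β = Cov / Var = 1.1450 / 1.5300 = 0.7484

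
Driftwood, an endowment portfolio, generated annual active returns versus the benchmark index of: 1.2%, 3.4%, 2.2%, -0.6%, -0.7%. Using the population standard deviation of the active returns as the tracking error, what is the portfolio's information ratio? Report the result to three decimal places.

0.692

μ = (1.2 + 3.4 + 2.2 − 0.6 − 0.7) / 5 = 5.50 / 5 = 1.1000%
Population std dev = √[12.6400 / 5] = 1.5900%
IR = μ / tracking error = 1.1000 / 1.5900 = 0.6918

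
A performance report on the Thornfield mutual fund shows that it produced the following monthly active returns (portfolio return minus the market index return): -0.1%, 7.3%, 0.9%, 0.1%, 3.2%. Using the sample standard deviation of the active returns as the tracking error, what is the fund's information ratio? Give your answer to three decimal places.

Mean return r̄ = 11.40 / 5 = 2.2800%
Σ(r − r̄)² = (-0.1 − 2.2800)² + (7.3 − 2.2800)² + … = 38.3680
σ = √[38.3680 / 4] = 3.0971%
IR = r̄ / tracking error = 2.2800 / 3.0971 = 0.7362

0.736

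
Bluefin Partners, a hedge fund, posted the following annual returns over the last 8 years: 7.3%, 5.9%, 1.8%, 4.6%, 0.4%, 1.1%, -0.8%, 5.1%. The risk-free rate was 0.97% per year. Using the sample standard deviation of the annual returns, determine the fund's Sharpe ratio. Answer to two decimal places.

0.75

r̄ = (7.3 + 5.9 + 1.8 + 4.6 + 0.4 + 1.1 − 0.8 + 5.1) / 8 = 3.1750%
Σ(r − r̄)² = (7.3 − 3.1750)² + (5.9 − 3.1750)² + (1.8 − 3.1750)² + … = 59.8750
σ = √[59.8750 / 7] = 2.9246%
Sharpe = (r̄ − rf) / σ = (3.1750 − 0.97) / 2.9246 = 2.2050 / 2.9246 = 0.7539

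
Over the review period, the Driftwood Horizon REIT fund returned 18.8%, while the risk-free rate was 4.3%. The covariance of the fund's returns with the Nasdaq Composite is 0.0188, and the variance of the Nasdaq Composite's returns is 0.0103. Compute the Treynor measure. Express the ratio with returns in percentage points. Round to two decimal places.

7.94

β = Cov / Var = 0.0188 / 0.0103 = 1.8252
Treynor = (Rp − Rf) / β = (18.8% − 4.3%) / 1.8252 = 14.50 / 1.8252 = 7.9443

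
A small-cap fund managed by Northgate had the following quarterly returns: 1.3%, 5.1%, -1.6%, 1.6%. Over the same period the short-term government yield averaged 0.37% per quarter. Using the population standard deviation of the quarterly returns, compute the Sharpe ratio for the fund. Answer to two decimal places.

μ = (1.3 + 5.1 − 1.6 + 1.6) / 4 = 1.6000%
Σ(r − μ)² = (1.3 − 1.6000)² + (5.1 − 1.6000)² + (-1.6 − 1.6000)² + … = 22.5800
population σ = √(22.5800 / 4) = √5.6450 = 2.3759%
Sharpe = (μ − rf) / σ = (1.6000 − 0.37) / 2.3759 = 1.2300 / 2.3759 = 0.5177

0.52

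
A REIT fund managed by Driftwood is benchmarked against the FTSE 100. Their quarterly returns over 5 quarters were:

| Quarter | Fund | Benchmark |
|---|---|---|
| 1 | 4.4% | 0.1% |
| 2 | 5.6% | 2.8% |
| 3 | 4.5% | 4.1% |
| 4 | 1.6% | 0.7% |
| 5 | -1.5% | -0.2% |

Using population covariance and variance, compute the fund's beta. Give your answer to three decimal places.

1.011

r̄p = 2.9200%,  r̄m = 1.5000%
Cov = Σ(rp − r̄p)(rm − r̄m) / 5 = 2.8180
Var(rm) = Σ(rm − r̄m)² / 5 = 2.7880
β = Cov / Var = 2.8180 / 2.7880 = 1.0108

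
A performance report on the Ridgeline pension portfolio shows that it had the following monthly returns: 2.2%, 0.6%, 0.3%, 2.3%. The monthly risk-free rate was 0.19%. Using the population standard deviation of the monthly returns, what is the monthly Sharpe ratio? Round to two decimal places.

1.28

μ = (2.2 + 0.6 + 0.3 + 2.3) / 4 = 1.3500%
Population std dev = √[3.2900 / 4] = 0.9069%
Sharpe = (μ − rf) / σ = (1.3500 − 0.19) / 0.9069 = 1.1600 / 0.9069 = 1.2791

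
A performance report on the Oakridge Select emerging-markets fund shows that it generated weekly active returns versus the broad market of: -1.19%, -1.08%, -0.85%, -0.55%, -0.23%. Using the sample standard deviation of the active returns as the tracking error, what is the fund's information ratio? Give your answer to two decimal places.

μ = (-1.19 − 1.08 − 0.85 − 0.55 − 0.23) / 5 = -0.7800%
Σ(r − μ)² = 0.6184; sample σ = √(0.6184/4) = 0.3932%
IR = μ / tracking error = -0.7800 / 0.3932 = -1.9837

-1.98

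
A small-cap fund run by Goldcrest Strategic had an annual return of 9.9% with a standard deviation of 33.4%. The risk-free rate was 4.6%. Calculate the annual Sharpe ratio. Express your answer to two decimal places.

Sharpe = (Rp − Rf) / σp = (9.9% − 4.6%) / 33.4% = 5.30% / 33.4% = 0.1587

0.16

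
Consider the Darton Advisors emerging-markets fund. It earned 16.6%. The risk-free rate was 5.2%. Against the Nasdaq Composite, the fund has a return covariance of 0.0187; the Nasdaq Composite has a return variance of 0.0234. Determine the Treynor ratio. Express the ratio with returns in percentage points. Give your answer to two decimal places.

β = Cov / Var = 0.0187 / 0.0234 = 0.7991
Treynor = (Rp − Rf) / β = (16.6% − 5.2%) / 0.7991 = 11.40 / 0.7991 = 14.2660

14.27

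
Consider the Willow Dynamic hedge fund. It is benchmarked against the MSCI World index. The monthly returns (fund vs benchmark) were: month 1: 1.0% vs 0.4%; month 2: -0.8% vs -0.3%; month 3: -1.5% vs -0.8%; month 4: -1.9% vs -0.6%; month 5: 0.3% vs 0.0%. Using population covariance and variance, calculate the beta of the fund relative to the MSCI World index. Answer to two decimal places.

r̄p = -0.5800%,  r̄m = -0.2600%
Cov = Σ(rp − r̄p)(rm − r̄m) / 5 = 0.4452
Var(rm) = Σ(rm − r̄m)² / 5 = 0.1824
β = Cov / Var = 0.4452 / 0.1824 = 2.4408

2.44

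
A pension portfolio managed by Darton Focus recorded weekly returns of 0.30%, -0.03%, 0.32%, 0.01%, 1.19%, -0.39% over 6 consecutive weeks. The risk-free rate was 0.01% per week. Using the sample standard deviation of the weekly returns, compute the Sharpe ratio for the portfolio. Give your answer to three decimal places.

0.417

Mean return r̄ = 1.400 / 6 = 0.2333%
Sample σ = √[Σ(r − r̄)² / 5] = √[1.4349 / 5] = √0.2870 = 0.5357%
Sharpe = (r̄ − rf) / σ = (0.2333 − 0.01) / 0.5357 = 0.2233 / 0.5357 = 0.4168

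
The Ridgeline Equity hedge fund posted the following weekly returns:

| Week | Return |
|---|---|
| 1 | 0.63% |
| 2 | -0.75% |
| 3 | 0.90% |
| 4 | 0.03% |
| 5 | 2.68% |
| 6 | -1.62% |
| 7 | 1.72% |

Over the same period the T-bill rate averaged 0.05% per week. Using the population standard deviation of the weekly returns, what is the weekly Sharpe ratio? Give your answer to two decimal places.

r̄ = (0.63 − 0.75 + 0.9 + 0.03 + 2.68 − 1.62 + 1.72) / 7 = 3.590 / 7 = 0.5129%
Σ(r − r̄)² = (0.63 − 0.5129)² + (-0.75 − 0.5129)² + (0.9 − 0.5129)² + … = 12.6943
σ = √[12.6943 / 7] = 1.3467%
Sharpe = (r̄ − rf) / σ = (0.5129 − 0.05) / 1.3467 = 0.4629 / 1.3467 = 0.3437

0.34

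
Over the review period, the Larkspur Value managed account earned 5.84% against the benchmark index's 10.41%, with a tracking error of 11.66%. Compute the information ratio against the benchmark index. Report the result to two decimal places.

-0.39

IR = (Rp − Rb) / TE = (5.84% − 10.41%) / 11.66% = -4.57% / 11.66% = -0.3919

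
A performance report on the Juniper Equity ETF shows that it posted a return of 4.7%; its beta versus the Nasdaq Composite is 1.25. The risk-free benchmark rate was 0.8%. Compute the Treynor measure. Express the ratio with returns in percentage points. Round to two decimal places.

3.12

Treynor = (Rp − Rf) / β = (4.7% − 0.8%) / 1.25 = 3.90 / 1.25 = 3.1200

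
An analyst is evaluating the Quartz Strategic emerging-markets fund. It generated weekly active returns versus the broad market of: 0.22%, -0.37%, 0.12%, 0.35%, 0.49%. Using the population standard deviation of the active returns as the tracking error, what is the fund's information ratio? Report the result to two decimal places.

r̄ = (0.22 − 0.37 + 0.12 + 0.35 + 0.49) / 5 = 0.1620%
Σ(r − r̄)² = (0.22 − 0.1620)² + (-0.37 − 0.1620)² + … = 0.4311
population σ = √(0.4311 / 5) = √0.0862 = 0.2936%
IR = r̄ / tracking error = 0.1620 / 0.2936 = 0.5518

0.55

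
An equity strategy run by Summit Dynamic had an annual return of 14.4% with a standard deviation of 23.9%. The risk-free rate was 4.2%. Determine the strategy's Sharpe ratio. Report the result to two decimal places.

Sharpe = (Rp − Rf) / σp = (14.4% − 4.2%) / 23.9% = 10.20% / 23.9% = 0.4268

0.43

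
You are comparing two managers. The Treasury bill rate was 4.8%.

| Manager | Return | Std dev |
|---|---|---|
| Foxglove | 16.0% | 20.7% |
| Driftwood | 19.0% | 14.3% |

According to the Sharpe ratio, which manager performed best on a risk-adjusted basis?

Foxglove: Sharpe ratio = (16.0% − 4.8%) / 20.7% = 0.541
Driftwood: Sharpe ratio = (19.0% − 4.8%) / 14.3% = 0.993
Highest: Driftwood (0.993).

Driftwood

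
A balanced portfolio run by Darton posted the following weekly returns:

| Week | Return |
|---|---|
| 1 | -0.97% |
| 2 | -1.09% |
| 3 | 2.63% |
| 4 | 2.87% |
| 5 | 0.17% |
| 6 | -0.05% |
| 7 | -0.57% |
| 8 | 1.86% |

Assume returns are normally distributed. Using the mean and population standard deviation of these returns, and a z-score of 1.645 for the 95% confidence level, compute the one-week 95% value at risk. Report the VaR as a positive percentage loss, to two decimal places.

r̄ = (-0.97 − 1.09 + 2.63 + 2.87 + 0.17 − 0.05 − 0.57 + 1.86) / 8 = 4.850 / 8 = 0.6063%
Population σ = √[Σ(r − r̄)² / 8] = √[18.1584 / 8] = √2.2698 = 1.5066%
VaR = −(r̄ − z·σ) = −(0.6063 − 1.645 × 1.5066) = −(-1.8721) = 1.8721%

1.87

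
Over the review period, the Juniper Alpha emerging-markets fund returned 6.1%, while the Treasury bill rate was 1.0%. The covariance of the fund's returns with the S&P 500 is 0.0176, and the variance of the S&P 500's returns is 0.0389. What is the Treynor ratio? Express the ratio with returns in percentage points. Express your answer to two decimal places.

β = Cov / Var = 0.0176 / 0.0389 = 0.4524
Treynor = (Rp − Rf) / β = (6.1% − 1.0%) / 0.4524 = 5.10 / 0.4524 = 11.2732

11.27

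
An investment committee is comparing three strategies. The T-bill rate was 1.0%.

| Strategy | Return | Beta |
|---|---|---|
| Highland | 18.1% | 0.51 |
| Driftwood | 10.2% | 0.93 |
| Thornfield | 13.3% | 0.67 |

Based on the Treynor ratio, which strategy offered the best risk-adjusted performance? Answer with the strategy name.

Highland

Highland: Treynor = (18.1% − 1.0%) / 0.51 = 33.529
Driftwood: Treynor = (10.2% − 1.0%) / 0.93 = 9.892
Thornfield: Treynor = (13.3% − 1.0%) / 0.67 = 18.358
Highest: Highland (33.529).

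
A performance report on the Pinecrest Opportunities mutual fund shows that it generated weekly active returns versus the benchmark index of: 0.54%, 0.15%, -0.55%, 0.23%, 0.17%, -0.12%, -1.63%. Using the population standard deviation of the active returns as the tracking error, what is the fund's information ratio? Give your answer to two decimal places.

-0.26

μ = (0.54 + 0.15 − 0.55 + 0.23 + 0.17 − 0.12 − 1.63) / 7 = -0.1729%
Σ(r − μ)² = 3.1605; population σ = √(3.1605/7) = 0.6719%
IR = μ / tracking error = -0.1729 / 0.6719 = -0.2573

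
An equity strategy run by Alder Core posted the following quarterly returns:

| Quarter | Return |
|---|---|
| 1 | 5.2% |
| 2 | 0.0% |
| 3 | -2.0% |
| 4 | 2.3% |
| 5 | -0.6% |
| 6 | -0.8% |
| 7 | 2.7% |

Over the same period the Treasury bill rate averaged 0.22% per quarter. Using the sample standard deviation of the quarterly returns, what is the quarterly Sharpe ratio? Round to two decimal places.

r̄ = (5.2 + 0 − 2 + 2.3 − 0.6 − 0.8 + 2.7) / 7 = 0.9714%
Sample std dev = √[38.0143 / 6] = 2.5171%
Sharpe = (r̄ − rf) / σ = (0.9714 − 0.22) / 2.5171 = 0.7514 / 2.5171 = 0.2985

0.30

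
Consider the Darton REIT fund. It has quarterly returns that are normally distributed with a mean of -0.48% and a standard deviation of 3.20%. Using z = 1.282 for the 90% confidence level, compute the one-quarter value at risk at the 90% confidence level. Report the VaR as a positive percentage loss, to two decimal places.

4.58

VaR (as % loss) = −(μ − z·σ) = −(-0.48% − 1.282 × 3.20%) = −(-4.5824%) = 4.5824%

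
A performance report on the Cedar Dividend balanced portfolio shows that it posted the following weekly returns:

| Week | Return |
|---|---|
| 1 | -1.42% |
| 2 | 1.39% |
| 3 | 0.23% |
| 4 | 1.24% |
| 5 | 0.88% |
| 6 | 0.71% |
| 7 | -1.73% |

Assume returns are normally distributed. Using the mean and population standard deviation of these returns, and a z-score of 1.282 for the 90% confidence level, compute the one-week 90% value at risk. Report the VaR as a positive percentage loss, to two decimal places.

μ = (-1.42 + 1.39 + 0.23 + 1.24 + 0.88 + 0.71 − 1.73) / 7 = 0.1857%
Population σ = √[Σ(r − μ)² / 7] = √[9.5690 / 7] = √1.3670 = 1.1692%
VaR = −(μ − z·σ) = −(0.1857 − 1.282 × 1.1692) = −(-1.3132) = 1.3132%

1.31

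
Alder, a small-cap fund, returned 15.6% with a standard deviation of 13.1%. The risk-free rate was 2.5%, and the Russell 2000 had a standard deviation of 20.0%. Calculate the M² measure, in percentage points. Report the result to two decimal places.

Sharpe = (Rp − Rf) / σp = (15.6% − 2.5%) / 13.1% = 1.0000
M² = Rf + Sharpe × σm = 2.5% + 1.0000 × 20.0% = 22.5000%

22.50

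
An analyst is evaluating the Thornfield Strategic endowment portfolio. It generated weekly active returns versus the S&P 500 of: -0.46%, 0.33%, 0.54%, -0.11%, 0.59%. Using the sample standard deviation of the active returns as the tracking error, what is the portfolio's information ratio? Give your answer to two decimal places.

0.39

r̄ = (-0.46 + 0.33 + 0.54 − 0.11 + 0.59) / 5 = 0.1780%
Sample std dev = √[0.8139 / 4] = 0.4511%
IR = r̄ / tracking error = 0.1780 / 0.4511 = 0.3946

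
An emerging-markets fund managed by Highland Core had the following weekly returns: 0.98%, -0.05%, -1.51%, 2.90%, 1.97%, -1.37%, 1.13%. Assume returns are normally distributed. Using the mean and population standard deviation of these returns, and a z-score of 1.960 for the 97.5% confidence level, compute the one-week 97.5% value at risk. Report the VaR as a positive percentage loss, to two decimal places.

2.42

r̄ = (0.98 − 0.05 − 1.51 + 2.9 + 1.97 − 1.37 + 1.13) / 7 = 0.5786%
Σ(r − r̄)² = (0.98 − 0.5786)² + (-0.05 − 0.5786)² + (-1.51 − 0.5786)² + … = 16.3445
population σ = √(16.3445 / 7) = √2.3349 = 1.5280%
VaR = −(r̄ − z·σ) = −(0.5786 − 1.960 × 1.5280) = −(-2.4163) = 2.4163%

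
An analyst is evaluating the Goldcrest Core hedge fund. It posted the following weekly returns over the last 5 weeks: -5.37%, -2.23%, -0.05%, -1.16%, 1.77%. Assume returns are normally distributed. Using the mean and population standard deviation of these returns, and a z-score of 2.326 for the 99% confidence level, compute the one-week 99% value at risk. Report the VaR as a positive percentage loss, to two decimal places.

r̄ = (-5.37 − 2.23 − 0.05 − 1.16 + 1.77) / 5 = -7.040 / 5 = -1.4080%
Σ(r − r̄)² = (-5.37 − (-1.4080))² + (-2.23 − (-1.4080))² + (-0.05 − (-1.4080))² + … = 28.3785
population σ = √(28.3785 / 5) = √5.6757 = 2.3824%
VaR = −(r̄ − z·σ) = −(-1.4080 − 2.326 × 2.3824) = −(-6.9495) = 6.9495%

6.95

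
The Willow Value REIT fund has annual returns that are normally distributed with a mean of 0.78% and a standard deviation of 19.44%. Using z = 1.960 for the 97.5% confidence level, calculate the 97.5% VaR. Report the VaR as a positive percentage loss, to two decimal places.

VaR (as % loss) = −(μ − z·σ) = −(0.78% − 1.960 × 19.44%) = −(-37.3224%) = 37.3224%

37.32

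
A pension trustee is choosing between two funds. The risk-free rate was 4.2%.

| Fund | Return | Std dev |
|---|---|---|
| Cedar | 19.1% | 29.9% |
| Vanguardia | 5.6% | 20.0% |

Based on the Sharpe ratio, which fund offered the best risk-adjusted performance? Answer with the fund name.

Cedar

Cedar: Sharpe ratio = (19.1% − 4.2%) / 29.9% = 0.498
Vanguardia: Sharpe ratio = (5.6% − 4.2%) / 20.0% = 0.070
Highest: Cedar (0.498).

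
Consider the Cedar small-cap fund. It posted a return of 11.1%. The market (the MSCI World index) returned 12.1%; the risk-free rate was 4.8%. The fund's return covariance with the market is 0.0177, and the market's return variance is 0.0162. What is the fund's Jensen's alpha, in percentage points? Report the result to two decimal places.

-1.68

β = Cov / Var = 0.0177 / 0.0162 = 1.0926
E[R] = Rf + β(Rm − Rf) = 4.8% + 1.0926 × (12.1% − 4.8%) = 12.7760%
α = Rp − E[R] = 11.1% − 12.7760% = -1.6760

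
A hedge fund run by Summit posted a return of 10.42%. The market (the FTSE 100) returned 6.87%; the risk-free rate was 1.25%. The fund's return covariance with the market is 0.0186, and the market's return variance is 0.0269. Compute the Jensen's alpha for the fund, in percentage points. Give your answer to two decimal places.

5.28

β = Cov / Var = 0.0186 / 0.0269 = 0.6914
E[R] = Rf + β(Rm − Rf) = 1.25% + 0.6914 × (6.87% − 1.25%) = 5.1357%
α = Rp − E[R] = 10.42% − 5.1357% = 5.2843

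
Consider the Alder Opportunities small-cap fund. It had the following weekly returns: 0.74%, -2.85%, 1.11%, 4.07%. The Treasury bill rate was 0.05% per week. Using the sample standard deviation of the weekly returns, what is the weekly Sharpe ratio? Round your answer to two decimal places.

0.25

μ = (0.74 − 2.85 + 1.11 + 4.07) / 4 = 0.7675%
Sample std dev = √[24.1109 / 3] = 2.8350%
Sharpe = (μ − rf) / σ = (0.7675 − 0.05) / 2.8350 = 0.7175 / 2.8350 = 0.2531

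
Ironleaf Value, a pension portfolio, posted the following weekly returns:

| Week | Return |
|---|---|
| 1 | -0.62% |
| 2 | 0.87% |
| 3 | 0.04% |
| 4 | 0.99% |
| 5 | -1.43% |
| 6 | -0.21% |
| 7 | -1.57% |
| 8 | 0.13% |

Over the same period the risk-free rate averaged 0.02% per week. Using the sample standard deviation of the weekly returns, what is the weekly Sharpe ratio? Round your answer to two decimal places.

r̄ = (-0.62 + 0.87 + 0.04 + 0.99 − 1.43 − 0.21 − 1.57 + 0.13) / 8 = -0.2250%
Σ(r − r̄)² = 6.2888; sample σ = √(6.2888/7) = 0.9478%
Sharpe = (r̄ − rf) / σ = (-0.2250 − 0.02) / 0.9478 = -0.2450 / 0.9478 = -0.2585

-0.26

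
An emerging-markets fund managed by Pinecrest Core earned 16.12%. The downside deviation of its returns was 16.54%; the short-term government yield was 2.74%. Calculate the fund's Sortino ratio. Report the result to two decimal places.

Sortino = (Rp − Rf) / σd = (16.12% − 2.74%) / 16.54% = 13.38% / 16.54% = 0.8089

0.81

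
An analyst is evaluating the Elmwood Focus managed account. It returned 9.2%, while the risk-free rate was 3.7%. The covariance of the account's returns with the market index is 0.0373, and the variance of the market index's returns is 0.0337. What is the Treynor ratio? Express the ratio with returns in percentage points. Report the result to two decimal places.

β = Cov / Var = 0.0373 / 0.0337 = 1.1068
Treynor = (Rp − Rf) / β = (9.2% − 3.7%) / 1.1068 = 5.50 / 1.1068 = 4.9693

4.97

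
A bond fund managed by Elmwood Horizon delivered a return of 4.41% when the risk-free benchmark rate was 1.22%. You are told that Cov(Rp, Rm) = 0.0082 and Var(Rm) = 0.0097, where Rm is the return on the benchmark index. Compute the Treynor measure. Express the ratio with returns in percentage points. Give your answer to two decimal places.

β = Cov / Var = 0.0082 / 0.0097 = 0.8454
Treynor = (Rp − Rf) / β = (4.41% − 1.22%) / 0.8454 = 3.19 / 0.8454 = 3.7734

3.77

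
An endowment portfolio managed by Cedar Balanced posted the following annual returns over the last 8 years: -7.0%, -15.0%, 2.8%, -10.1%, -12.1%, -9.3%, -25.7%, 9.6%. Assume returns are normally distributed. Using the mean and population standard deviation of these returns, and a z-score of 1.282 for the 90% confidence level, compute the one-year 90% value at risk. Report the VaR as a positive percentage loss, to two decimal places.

Mean return μ = -66.80 / 8 = -8.3500%
Population std dev = √[811.6200 / 8] = 10.0724%
VaR = −(μ − z·σ) = −(-8.3500 − 1.282 × 10.0724) = −(-21.2628) = 21.2628%

21.26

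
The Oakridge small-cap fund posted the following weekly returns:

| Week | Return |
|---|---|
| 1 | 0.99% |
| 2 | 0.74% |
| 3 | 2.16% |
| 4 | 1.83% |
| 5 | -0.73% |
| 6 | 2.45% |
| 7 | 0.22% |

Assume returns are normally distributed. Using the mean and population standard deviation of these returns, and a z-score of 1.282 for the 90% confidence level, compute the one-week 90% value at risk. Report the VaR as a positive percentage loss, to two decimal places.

0.25

μ = (0.99 + 0.74 + 2.16 + 1.83 − 0.73 + 2.45 + 0.22) / 7 = 7.660 / 7 = 1.0943%
Population σ = √[Σ(r − μ)² / 7] = √[7.7438 / 7] = √1.1063 = 1.0518%
VaR = −(μ − z·σ) = −(1.0943 − 1.282 × 1.0518) = −(-0.2541) = 0.2541%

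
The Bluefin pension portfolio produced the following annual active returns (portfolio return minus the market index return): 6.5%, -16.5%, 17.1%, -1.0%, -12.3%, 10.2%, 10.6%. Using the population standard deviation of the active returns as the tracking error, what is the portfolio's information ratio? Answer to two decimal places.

r̄ = (6.5 − 16.5 + 17.1 − 1 − 12.3 + 10.2 + 10.6) / 7 = 14.60 / 7 = 2.0857%
Population σ = √[Σ(r − r̄)² / 7] = √[945.1486 / 7] = √135.0212 = 11.6199%
IR = r̄ / tracking error = 2.0857 / 11.6199 = 0.1795

0.18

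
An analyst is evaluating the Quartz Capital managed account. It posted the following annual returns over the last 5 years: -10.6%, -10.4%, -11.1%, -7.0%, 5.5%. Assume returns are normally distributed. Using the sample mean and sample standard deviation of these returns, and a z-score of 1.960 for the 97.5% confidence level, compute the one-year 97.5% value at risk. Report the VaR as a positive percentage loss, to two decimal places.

20.48

μ = (-10.6 − 10.4 − 11.1 − 7 + 5.5) / 5 = -6.7200%
Σ(r − μ)² = (-10.6 − (-6.7200))² + (-10.4 − (-6.7200))² + … = 197.1880
σ = √[197.1880 / 4] = 7.0212%
VaR = −(μ − z·σ) = −(-6.7200 − 1.960 × 7.0212) = −(-20.4816) = 20.4816%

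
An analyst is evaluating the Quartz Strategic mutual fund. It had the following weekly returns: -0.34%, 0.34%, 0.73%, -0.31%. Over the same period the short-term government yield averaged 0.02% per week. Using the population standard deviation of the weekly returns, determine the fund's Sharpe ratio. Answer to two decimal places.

Mean return r̄ = 0.420 / 4 = 0.1050%
Σ(r − r̄)² = (-0.34 − 0.1050)² + (0.34 − 0.1050)² + … = 0.8161
population σ = √(0.8161 / 4) = √0.2040 = 0.4517%
Sharpe = (r̄ − rf) / σ = (0.1050 − 0.02) / 0.4517 = 0.0850 / 0.4517 = 0.1882

0.19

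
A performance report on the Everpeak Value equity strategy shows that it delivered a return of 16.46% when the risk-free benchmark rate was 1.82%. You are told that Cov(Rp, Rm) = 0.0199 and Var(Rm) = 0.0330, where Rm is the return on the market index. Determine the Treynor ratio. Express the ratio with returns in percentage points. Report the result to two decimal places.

β = Cov / Var = 0.0199 / 0.0330 = 0.6030
Treynor = (Rp − Rf) / β = (16.46% − 1.82%) / 0.6030 = 14.64 / 0.6030 = 24.2786

24.28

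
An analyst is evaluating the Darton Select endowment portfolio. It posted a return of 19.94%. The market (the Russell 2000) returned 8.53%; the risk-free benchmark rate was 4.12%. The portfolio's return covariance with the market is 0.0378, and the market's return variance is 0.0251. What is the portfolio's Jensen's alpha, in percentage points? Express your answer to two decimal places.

β = Cov / Var = 0.0378 / 0.0251 = 1.5060
E[R] = Rf + β(Rm − Rf) = 4.12% + 1.5060 × (8.53% − 4.12%) = 10.7615%
α = Rp − E[R] = 19.94% − 10.7615% = 9.1785

9.18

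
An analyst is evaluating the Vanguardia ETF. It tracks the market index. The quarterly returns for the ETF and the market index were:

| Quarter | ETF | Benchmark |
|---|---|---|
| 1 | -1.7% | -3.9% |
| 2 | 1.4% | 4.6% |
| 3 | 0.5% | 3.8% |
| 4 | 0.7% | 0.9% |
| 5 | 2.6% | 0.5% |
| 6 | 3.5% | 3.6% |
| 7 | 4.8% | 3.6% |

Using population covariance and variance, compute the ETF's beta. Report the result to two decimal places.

r̄p = 1.6857%,  r̄m = 1.8714%
Cov = Σ(rp − r̄p)(rm − r̄m) / 7 = 3.5282
Var(rm) = Σ(rm − r̄m)² / 7 = 7.6106
β = Cov / Var = 3.5282 / 7.6106 = 0.4636

0.46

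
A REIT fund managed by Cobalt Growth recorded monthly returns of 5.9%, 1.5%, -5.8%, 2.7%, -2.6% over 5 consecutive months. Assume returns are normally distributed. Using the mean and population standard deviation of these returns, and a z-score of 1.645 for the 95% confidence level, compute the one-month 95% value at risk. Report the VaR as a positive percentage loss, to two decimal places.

r̄ = (5.9 + 1.5 − 5.8 + 2.7 − 2.6) / 5 = 1.70 / 5 = 0.3400%
Population σ = √[Σ(r − r̄)² / 5] = √[84.1720 / 5] = √16.8344 = 4.1030%
VaR = −(r̄ − z·σ) = −(0.3400 − 1.645 × 4.1030) = −(-6.4094) = 6.4094%

6.41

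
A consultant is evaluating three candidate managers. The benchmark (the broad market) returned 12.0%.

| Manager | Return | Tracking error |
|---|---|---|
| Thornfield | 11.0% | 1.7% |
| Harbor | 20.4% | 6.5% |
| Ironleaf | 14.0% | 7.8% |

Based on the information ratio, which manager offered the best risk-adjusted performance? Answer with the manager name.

Harbor

Thornfield: IR = (11.0% − 12.0%) / 1.7% = -0.588
Harbor: IR = (20.4% − 12.0%) / 6.5% = 1.292
Ironleaf: IR = (14.0% − 12.0%) / 7.8% = 0.256
Highest: Harbor (1.292).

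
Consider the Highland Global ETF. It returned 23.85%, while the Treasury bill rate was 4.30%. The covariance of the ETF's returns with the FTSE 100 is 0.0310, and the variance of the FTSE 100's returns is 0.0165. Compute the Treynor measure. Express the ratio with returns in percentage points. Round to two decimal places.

10.41

β = Cov / Var = 0.0310 / 0.0165 = 1.8788
Treynor = (Rp − Rf) / β = (23.85% − 4.30%) / 1.8788 = 19.55 / 1.8788 = 10.4056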